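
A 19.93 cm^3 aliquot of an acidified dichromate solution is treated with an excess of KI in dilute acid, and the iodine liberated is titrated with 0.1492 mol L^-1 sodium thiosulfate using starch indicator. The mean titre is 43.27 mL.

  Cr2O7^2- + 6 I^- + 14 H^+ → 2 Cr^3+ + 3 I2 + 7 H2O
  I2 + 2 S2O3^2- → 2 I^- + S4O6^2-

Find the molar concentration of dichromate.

0.05399 mol/L

n(S2O3^2-) = 0.04327 × 0.1492 = 6.456 × 10^-3 mol
n(I2) = n(S2O3^2-)/2 = 3.228 × 10^-3 mol
From the 1:3 ratio, n(Cr2O7^2-) in the aliquot = 1/3 × 3.228 × 10^-3 = 1.076 × 10^-3 mol
[Cr2O7^2-] = 1.076 × 10^-3 / 0.01993 = 0.05399 mol/L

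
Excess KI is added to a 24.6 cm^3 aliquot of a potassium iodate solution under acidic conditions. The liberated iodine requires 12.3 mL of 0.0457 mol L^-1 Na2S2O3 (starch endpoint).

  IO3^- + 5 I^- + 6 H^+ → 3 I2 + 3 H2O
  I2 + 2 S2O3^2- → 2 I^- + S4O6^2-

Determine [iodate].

0.00381 mol/L

n(S2O3^2-) = 0.0123 × 0.0457 = 5.62 × 10^-4 mol
n(I2) = n(S2O3^2-)/2 = 2.81 × 10^-4 mol
From the 1:3 ratio, n(IO3^-) in the aliquot = 1/3 × 2.81 × 10^-4 = 9.37 × 10^-5 mol
[IO3^-] = 9.37 × 10^-5 / 0.0246 = 0.00381 mol/L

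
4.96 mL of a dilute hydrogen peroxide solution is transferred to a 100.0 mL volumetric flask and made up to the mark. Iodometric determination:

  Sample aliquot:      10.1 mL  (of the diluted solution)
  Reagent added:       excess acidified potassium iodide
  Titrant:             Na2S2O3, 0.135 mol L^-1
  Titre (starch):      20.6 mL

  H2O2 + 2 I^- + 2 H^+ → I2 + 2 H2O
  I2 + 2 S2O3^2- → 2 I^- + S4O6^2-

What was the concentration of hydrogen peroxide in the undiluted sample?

2.78 mol/L

n(S2O3^2-) = 0.0206 × 0.135 = 2.78 × 10^-3 mol
n(I2) = n(S2O3^2-)/2 = 1.39 × 10^-3 mol
n(H2O2) in the aliquot = 1.39 × 10^-3 mol (1:1 ratio)
[H2O2]_dilute = 1.39 × 10^-3 / 0.0101 = 0.138 mol/L
[H2O2]_original = 0.138 × 100.0/4.96 = 2.78 mol/L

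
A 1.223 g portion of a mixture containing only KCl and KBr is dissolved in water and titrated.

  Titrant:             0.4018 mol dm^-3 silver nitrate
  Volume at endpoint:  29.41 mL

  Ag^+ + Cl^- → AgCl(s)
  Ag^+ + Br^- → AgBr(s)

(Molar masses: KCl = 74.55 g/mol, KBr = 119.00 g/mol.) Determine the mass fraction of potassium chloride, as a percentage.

n(AgNO3) = 0.02941 × 0.4018 = 0.01182 mol
Let x = n(KCl), y = n(KBr).
Titrant: 1x + 1y = 0.01182;  mass: 74.55x + 119.00y = 1.223
Solving, x = 4.122 × 10^-3 mol, y = 7.695 × 10^-3 mol
mass of KCl = 4.122 × 10^-3 × 74.55 = 0.3073 g
% KCl = 0.3073 / 1.223 × 100 = 25.13 %

25.13 %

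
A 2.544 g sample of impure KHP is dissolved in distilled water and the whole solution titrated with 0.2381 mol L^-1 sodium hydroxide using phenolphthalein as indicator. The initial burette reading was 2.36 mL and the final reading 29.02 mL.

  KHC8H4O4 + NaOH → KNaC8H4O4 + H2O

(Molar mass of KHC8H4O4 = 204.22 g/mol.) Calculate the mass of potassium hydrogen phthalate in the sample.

1.296 g

n(NaOH) = 0.02666 L × 0.2381 mol/L = 6.348 × 10^-3 mol
n(KHC8H4O4) = 6.348 × 10^-3 mol (1:1 ratio)
mass of KHC8H4O4 = 6.348 × 10^-3 × 204.22 g/mol = 1.296 g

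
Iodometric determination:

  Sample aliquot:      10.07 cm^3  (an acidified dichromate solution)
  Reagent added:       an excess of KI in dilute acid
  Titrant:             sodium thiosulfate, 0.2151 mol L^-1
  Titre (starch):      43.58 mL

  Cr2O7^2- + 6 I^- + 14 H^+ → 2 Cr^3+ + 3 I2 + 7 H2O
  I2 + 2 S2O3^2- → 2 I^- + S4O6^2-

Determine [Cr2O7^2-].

0.1551 mol/L

n(S2O3^2-) = 0.04358 × 0.2151 = 9.374 × 10^-3 mol
n(I2) = n(S2O3^2-)/2 = 4.687 × 10^-3 mol
From the 1:3 ratio, n(Cr2O7^2-) in the aliquot = 1/3 × 4.687 × 10^-3 = 1.562 × 10^-3 mol
[Cr2O7^2-] = 1.562 × 10^-3 / 0.01007 = 0.1551 mol/L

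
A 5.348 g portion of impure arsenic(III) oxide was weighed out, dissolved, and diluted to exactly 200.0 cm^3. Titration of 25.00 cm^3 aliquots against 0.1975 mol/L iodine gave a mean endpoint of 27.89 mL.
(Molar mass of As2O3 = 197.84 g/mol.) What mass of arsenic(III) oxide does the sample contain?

4.359 g

As2O3 + 2 I2 + 2 H2O → As2O5 + 4 HI
n(I2) per titration = 0.02789 × 0.1975 = 5.508 × 10^-3 mol
From the 1:2 ratio, n(As2O3) in each aliquot = 1/2 × 5.508 × 10^-3 = 2.754 × 10^-3 mol
n(As2O3) in the whole flask = 2.754 × 10^-3 × 200.0/25.00 = 0.02203 mol
mass of As2O3 = 0.02203 × 197.84 = 4.359 g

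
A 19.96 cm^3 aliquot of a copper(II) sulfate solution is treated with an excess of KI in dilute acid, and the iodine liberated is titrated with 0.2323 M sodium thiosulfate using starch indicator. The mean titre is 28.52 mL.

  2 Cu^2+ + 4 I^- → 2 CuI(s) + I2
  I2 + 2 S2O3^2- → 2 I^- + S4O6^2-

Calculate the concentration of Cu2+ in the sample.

0.3319 M

n(S2O3^2-) = 0.02852 × 0.2323 = 6.625 × 10^-3 mol
n(I2) = n(S2O3^2-)/2 = 3.313 × 10^-3 mol
From the 2:1 ratio, n(Cu2+) in the aliquot = 2/1 × 3.313 × 10^-3 = 6.625 × 10^-3 mol
[Cu2+] = 6.625 × 10^-3 / 0.01996 = 0.3319 mol/L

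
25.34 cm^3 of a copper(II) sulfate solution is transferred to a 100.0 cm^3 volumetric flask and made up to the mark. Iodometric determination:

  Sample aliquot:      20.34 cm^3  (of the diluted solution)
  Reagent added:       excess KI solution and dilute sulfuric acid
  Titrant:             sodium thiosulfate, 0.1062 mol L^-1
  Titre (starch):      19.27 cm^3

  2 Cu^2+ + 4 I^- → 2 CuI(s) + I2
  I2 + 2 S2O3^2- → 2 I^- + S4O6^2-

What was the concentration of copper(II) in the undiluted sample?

0.3971 mol/L

n(S2O3^2-) = 0.01927 × 0.1062 = 2.046 × 10^-3 mol
n(I2) = n(S2O3^2-)/2 = 1.023 × 10^-3 mol
From the 2:1 ratio, n(Cu2+) in the aliquot = 2/1 × 1.023 × 10^-3 = 2.046 × 10^-3 mol
[Cu2+]_dilute = 2.046 × 10^-3 / 0.02034 = 0.1006 mol/L
[Cu2+]_original = 0.1006 × 100.0/25.34 = 0.3971 mol/L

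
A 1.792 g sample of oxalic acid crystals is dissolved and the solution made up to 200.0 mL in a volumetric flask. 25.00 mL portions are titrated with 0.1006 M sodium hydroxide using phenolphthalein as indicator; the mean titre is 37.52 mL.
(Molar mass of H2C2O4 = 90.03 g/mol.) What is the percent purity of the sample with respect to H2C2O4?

75.85 %

H2C2O4 + 2 NaOH → Na2C2O4 + 2 H2O
n(NaOH) per titration = 0.03752 × 0.1006 = 3.775 × 10^-3 mol
From the 1:2 ratio, n(H2C2O4) in each aliquot = 1/2 × 3.775 × 10^-3 = 1.887 × 10^-3 mol
n(H2C2O4) in the whole flask = 1.887 × 10^-3 × 200.0/25.00 = 0.01510 mol
mass of H2C2O4 = 0.01510 × 90.03 = 1.359 g
% H2C2O4 = 1.359 / 1.792 × 100 = 75.85 %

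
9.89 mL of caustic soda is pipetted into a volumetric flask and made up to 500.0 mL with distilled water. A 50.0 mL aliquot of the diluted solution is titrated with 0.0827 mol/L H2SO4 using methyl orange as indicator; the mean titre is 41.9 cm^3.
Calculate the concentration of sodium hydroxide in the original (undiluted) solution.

2 NaOH + H2SO4 → Na2SO4 + 2 H2O
n(H2SO4) = 0.0419 × 0.0827 = 3.47 × 10^-3 mol
From the 2:1 ratio, n(NaOH) in the aliquot = 2/1 × 3.47 × 10^-3 = 6.93 × 10^-3 mol
[NaOH]_dilute = 6.93 × 10^-3 / 0.0500 = 0.139 mol/L
Dilution factor = 500.0 / 9.89 = 50.56
[NaOH]_stock = 0.139 × 50.56 = 7.01 mol/L

7.01 mol/L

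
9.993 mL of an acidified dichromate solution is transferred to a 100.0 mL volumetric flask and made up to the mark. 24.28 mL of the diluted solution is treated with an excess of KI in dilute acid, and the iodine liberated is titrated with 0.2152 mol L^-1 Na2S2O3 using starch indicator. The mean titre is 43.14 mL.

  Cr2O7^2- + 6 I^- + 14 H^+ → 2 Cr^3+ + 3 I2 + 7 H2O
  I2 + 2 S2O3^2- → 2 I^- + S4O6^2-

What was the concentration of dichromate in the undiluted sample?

n(S2O3^2-) = 0.04314 × 0.2152 = 9.284 × 10^-3 mol
n(I2) = n(S2O3^2-)/2 = 4.642 × 10^-3 mol
From the 1:3 ratio, n(Cr2O7^2-) in the aliquot = 1/3 × 4.642 × 10^-3 = 1.547 × 10^-3 mol
[Cr2O7^2-]_dilute = 1.547 × 10^-3 / 0.02428 = 0.06373 mol/L
[Cr2O7^2-]_original = 0.06373 × 100.0/9.993 = 0.6377 mol/L

0.6377 mol/L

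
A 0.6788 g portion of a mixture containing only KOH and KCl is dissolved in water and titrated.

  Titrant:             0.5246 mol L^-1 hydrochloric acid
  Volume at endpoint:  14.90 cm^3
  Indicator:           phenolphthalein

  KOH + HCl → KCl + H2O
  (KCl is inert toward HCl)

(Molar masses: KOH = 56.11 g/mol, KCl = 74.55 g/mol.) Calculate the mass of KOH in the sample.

0.4386 g

n(HCl) = 0.01490 × 0.5246 = 7.817 × 10^-3 mol
Let x = n(KOH), y = n(KCl).
Titrant: 1x = 7.817 × 10^-3;  mass: 56.11x + 74.55y = 0.6788
Solving, x = 7.817 × 10^-3 mol, y = 3.222 × 10^-3 mol
mass of KOH = 7.817 × 10^-3 × 56.11 = 0.4386 g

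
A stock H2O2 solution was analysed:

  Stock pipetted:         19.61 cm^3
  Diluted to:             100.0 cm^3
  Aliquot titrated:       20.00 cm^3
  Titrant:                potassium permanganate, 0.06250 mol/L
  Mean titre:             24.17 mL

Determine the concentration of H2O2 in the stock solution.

2 MnO4^- + 5 H2O2 + 6 H^+ → 2 Mn^2+ + 5 O2 + 8 H2O
n(KMnO4) = 0.02417 × 0.06250 = 1.511 × 10^-3 mol
From the 5:2 ratio, n(H2O2) in the aliquot = 5/2 × 1.511 × 10^-3 = 3.777 × 10^-3 mol
[H2O2]_dilute = 3.777 × 10^-3 / 0.02000 = 0.1888 mol/L
Dilution factor = 100.0 / 19.61 = 5.099
[H2O2]_stock = 0.1888 × 5.099 = 0.9629 mol/L

0.9629 mol/L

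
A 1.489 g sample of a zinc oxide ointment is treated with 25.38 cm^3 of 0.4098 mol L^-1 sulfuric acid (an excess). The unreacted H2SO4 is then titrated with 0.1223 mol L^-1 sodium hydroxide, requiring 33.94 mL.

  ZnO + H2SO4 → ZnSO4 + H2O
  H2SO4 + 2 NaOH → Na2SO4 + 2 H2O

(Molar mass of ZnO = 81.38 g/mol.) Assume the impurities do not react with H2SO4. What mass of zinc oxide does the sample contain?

n(H2SO4) added = 0.02538 × 0.4098 = 0.01040 mol
n(NaOH) used in back-titration = 0.03394 × 0.1223 = 4.151 × 10^-3 mol
From the 1:2 ratio, n(H2SO4) left over = 1/2 × 4.151 × 10^-3 = 2.075 × 10^-3 mol
n(H2SO4) consumed by analyte = 0.01040 − 2.075 × 10^-3 = 8.325 × 10^-3 mol
n(ZnO) = 8.325 × 10^-3 mol (1:1 ratio)
mass of ZnO = 8.325 × 10^-3 × 81.38 = 0.6775 g

0.6775 g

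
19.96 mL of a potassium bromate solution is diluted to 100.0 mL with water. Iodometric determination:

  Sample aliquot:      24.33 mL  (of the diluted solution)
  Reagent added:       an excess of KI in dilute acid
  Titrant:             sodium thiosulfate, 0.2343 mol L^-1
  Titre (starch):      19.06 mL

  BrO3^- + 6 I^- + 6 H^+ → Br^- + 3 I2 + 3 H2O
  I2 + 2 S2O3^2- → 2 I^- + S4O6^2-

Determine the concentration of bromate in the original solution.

0.1533 mol/L

n(S2O3^2-) = 0.01906 × 0.2343 = 4.466 × 10^-3 mol
n(I2) = n(S2O3^2-)/2 = 2.233 × 10^-3 mol
From the 1:3 ratio, n(BrO3^-) in the aliquot = 1/3 × 2.233 × 10^-3 = 7.443 × 10^-4 mol
[BrO3^-]_dilute = 7.443 × 10^-4 / 0.02433 = 0.03059 mol/L
[BrO3^-]_original = 0.03059 × 100.0/19.96 = 0.1533 mol/L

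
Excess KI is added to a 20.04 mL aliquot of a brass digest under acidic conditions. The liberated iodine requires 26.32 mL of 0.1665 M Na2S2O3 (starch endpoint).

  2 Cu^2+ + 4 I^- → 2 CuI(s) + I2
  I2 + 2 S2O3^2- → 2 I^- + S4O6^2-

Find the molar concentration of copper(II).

n(S2O3^2-) = 0.02632 × 0.1665 = 4.382 × 10^-3 mol
n(I2) = n(S2O3^2-)/2 = 2.191 × 10^-3 mol
From the 2:1 ratio, n(Cu2+) in the aliquot = 2/1 × 2.191 × 10^-3 = 4.382 × 10^-3 mol
[Cu2+] = 4.382 × 10^-3 / 0.02004 = 0.2187 mol/L

0.2187 M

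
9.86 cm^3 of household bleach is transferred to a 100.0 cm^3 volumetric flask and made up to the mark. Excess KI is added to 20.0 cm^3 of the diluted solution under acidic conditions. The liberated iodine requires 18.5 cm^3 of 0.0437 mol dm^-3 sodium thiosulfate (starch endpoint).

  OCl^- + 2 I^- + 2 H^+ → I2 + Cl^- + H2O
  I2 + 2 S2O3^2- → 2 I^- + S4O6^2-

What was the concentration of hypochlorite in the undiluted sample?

n(S2O3^2-) = 0.0185 × 0.0437 = 8.08 × 10^-4 mol
n(I2) = n(S2O3^2-)/2 = 4.04 × 10^-4 mol
n(OCl^-) in the aliquot = 4.04 × 10^-4 mol (1:1 ratio)
[OCl^-]_dilute = 4.04 × 10^-4 / 0.0200 = 0.0202 mol/L
[OCl^-]_original = 0.0202 × 100.0/9.86 = 0.205 mol/L

0.205 mol/L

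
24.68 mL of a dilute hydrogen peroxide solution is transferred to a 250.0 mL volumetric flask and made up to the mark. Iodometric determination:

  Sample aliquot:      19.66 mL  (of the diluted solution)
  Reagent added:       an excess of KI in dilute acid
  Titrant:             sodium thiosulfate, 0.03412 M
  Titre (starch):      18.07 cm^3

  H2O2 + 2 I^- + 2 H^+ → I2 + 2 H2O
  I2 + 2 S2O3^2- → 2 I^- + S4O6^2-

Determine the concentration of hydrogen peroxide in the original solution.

n(S2O3^2-) = 0.01807 × 0.03412 = 6.165 × 10^-4 mol
n(I2) = n(S2O3^2-)/2 = 3.083 × 10^-4 mol
n(H2O2) in the aliquot = 3.083 × 10^-4 mol (1:1 ratio)
[H2O2]_dilute = 3.083 × 10^-4 / 0.01966 = 0.01568 mol/L
[H2O2]_original = 0.01568 × 250.0/24.68 = 0.1588 mol/L

0.1588 M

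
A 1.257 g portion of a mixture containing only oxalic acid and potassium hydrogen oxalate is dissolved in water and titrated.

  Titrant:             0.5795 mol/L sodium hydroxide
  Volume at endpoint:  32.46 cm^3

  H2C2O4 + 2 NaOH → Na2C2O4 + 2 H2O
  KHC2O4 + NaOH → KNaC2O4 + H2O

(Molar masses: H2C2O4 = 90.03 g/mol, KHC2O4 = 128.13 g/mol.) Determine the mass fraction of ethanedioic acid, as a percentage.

n(NaOH) = 0.03246 × 0.5795 = 0.01881 mol
Let x = n(H2C2O4), y = n(KHC2O4).
Titrant: 2x + 1y = 0.01881;  mass: 90.03x + 128.13y = 1.257
Solving, x = 6.937 × 10^-3 mol, y = 4.936 × 10^-3 mol
mass of H2C2O4 = 6.937 × 10^-3 × 90.03 = 0.6246 g
% H2C2O4 = 0.6246 / 1.257 × 100 = 49.69 %

49.69 %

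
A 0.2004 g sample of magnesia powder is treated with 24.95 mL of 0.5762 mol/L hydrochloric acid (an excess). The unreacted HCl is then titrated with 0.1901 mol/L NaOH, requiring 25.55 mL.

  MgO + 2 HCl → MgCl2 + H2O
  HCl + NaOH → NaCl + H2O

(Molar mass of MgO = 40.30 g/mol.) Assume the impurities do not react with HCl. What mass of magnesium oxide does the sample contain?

0.1918 g

n(HCl) added = 0.02495 × 0.5762 = 0.01438 mol
n(NaOH) used in back-titration = 0.02555 × 0.1901 = 4.857 × 10^-3 mol
n(HCl) left over = 4.857 × 10^-3 mol (1:1 ratio)
n(HCl) consumed by analyte = 0.01438 − 4.857 × 10^-3 = 9.519 × 10^-3 mol
From the 1:2 ratio, n(MgO) = 1/2 × 9.519 × 10^-3 = 4.760 × 10^-3 mol
mass of MgO = 4.760 × 10^-3 × 40.30 = 0.1918 g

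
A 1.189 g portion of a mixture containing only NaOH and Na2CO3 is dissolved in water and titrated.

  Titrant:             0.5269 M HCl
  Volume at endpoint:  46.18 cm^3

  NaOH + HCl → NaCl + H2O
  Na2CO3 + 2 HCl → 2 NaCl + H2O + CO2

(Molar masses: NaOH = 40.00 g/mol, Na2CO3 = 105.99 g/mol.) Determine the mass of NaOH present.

n(HCl) = 0.04618 × 0.5269 = 0.02433 mol
Let x = n(NaOH), y = n(Na2CO3).
Titrant: 1x + 2y = 0.02433;  mass: 40.00x + 105.99y = 1.189
Solving, x = 7.733 × 10^-3 mol, y = 8.300 × 10^-3 mol
mass of NaOH = 7.733 × 10^-3 × 40.00 = 0.3093 g

0.3093 g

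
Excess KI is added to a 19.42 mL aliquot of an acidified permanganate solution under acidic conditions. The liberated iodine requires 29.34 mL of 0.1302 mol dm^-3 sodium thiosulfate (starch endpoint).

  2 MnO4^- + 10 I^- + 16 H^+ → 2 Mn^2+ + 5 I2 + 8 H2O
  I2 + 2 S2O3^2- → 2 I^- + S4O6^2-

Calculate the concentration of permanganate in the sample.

0.03934 mol/L

n(S2O3^2-) = 0.02934 × 0.1302 = 3.820 × 10^-3 mol
n(I2) = n(S2O3^2-)/2 = 1.910 × 10^-3 mol
From the 2:5 ratio, n(MnO4^-) in the aliquot = 2/5 × 1.910 × 10^-3 = 7.640 × 10^-4 mol
[MnO4^-] = 7.640 × 10^-4 / 0.01942 = 0.03934 mol/L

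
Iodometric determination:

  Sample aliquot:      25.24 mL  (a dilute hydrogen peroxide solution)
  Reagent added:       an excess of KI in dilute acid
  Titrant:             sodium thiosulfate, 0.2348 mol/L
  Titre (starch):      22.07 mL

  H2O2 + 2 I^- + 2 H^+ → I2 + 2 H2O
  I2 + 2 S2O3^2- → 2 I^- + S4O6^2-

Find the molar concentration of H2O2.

0.1027 mol/L

n(S2O3^2-) = 0.02207 × 0.2348 = 5.182 × 10^-3 mol
n(I2) = n(S2O3^2-)/2 = 2.591 × 10^-3 mol
n(H2O2) in the aliquot = 2.591 × 10^-3 mol (1:1 ratio)
[H2O2] = 2.591 × 10^-3 / 0.02524 = 0.1027 mol/L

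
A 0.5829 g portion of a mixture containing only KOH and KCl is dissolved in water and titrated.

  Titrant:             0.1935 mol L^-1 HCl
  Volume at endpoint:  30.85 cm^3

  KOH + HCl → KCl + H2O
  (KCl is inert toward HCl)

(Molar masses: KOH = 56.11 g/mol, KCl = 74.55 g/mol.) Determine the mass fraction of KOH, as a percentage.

n(HCl) = 0.03085 × 0.1935 = 5.969 × 10^-3 mol
Let x = n(KOH), y = n(KCl).
Titrant: 1x = 5.969 × 10^-3;  mass: 56.11x + 74.55y = 0.5829
Solving, x = 5.969 × 10^-3 mol, y = 3.326 × 10^-3 mol
mass of KOH = 5.969 × 10^-3 × 56.11 = 0.3349 g
% KOH = 0.3349 / 0.5829 × 100 = 57.46 %

57.46 %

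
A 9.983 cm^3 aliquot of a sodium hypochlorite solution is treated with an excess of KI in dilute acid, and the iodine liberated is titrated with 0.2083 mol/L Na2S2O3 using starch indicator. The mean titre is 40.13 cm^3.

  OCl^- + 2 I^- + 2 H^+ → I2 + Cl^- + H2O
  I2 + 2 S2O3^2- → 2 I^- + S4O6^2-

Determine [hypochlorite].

0.4187 mol/L

n(S2O3^2-) = 0.04013 × 0.2083 = 8.359 × 10^-3 mol
n(I2) = n(S2O3^2-)/2 = 4.180 × 10^-3 mol
n(OCl^-) in the aliquot = 4.180 × 10^-3 mol (1:1 ratio)
[OCl^-] = 4.180 × 10^-3 / 0.009983 = 0.4187 mol/L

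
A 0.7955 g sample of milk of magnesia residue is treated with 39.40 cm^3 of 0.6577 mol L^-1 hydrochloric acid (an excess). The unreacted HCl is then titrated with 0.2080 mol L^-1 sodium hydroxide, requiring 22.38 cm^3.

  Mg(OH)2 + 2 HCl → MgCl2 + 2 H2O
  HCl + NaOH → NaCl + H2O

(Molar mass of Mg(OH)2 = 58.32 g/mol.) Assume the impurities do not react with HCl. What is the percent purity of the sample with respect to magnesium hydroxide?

77.92 %

n(HCl) added = 0.03940 × 0.6577 = 0.02591 mol
n(NaOH) used in back-titration = 0.02238 × 0.2080 = 4.655 × 10^-3 mol
n(HCl) left over = 4.655 × 10^-3 mol (1:1 ratio)
n(HCl) consumed by analyte = 0.02591 − 4.655 × 10^-3 = 0.02126 mol
From the 1:2 ratio, n(Mg(OH)2) = 1/2 × 0.02126 = 0.01063 mol
mass of Mg(OH)2 = 0.01063 × 58.32 = 0.6199 g
% Mg(OH)2 = 0.6199 / 0.7955 × 100 = 77.92 %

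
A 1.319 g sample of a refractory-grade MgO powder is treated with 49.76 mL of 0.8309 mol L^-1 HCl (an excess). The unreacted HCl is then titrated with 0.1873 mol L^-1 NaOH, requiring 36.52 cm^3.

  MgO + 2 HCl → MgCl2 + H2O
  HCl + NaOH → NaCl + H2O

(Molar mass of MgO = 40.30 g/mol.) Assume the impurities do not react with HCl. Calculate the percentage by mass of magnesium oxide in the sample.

n(HCl) added = 0.04976 × 0.8309 = 0.04135 mol
n(NaOH) used in back-titration = 0.03652 × 0.1873 = 6.840 × 10^-3 mol
n(HCl) left over = 6.840 × 10^-3 mol (1:1 ratio)
n(HCl) consumed by analyte = 0.04135 − 6.840 × 10^-3 = 0.03451 mol
From the 1:2 ratio, n(MgO) = 1/2 × 0.03451 = 0.01725 mol
mass of MgO = 0.01725 × 40.30 = 0.6953 g
% MgO = 0.6953 / 1.319 × 100 = 52.71 %

52.71 %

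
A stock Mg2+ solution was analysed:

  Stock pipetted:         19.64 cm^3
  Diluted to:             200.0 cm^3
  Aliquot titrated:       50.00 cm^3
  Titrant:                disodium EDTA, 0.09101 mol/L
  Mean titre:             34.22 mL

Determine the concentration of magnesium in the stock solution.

Mg^2+ + EDTA^4- → [Mg(EDTA)]^2-
n(EDTA) = 0.03422 × 0.09101 = 3.114 × 10^-3 mol
n(Mg2+) in the aliquot = 3.114 × 10^-3 mol (1:1 ratio)
[Mg2+]_dilute = 3.114 × 10^-3 / 0.05000 = 0.06229 mol/L
Dilution factor = 200.0 / 19.64 = 10.18
[Mg2+]_stock = 0.06229 × 10.18 = 0.6343 mol/L

0.6343 mol/L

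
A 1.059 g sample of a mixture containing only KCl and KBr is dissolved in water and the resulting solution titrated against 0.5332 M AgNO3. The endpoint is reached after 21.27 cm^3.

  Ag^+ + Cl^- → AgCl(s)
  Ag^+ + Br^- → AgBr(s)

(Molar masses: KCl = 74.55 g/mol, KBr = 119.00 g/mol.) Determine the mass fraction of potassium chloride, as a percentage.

46.02 %

n(AgNO3) = 0.02127 × 0.5332 = 0.01134 mol
Let x = n(KCl), y = n(KBr).
Titrant: 1x + 1y = 0.01134;  mass: 74.55x + 119.00y = 1.059
Solving, x = 6.538 × 10^-3 mol, y = 4.804 × 10^-3 mol
mass of KCl = 6.538 × 10^-3 × 74.55 = 0.4874 g
% KCl = 0.4874 / 1.059 × 100 = 46.02 %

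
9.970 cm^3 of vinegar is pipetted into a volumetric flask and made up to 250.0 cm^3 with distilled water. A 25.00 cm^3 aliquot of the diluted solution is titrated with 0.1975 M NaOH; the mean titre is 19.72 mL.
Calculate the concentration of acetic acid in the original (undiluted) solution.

CH3COOH + NaOH → CH3COONa + H2O
n(NaOH) = 0.01972 × 0.1975 = 3.895 × 10^-3 mol
n(CH3COOH) in the aliquot = 3.895 × 10^-3 mol (1:1 ratio)
[CH3COOH]_dilute = 3.895 × 10^-3 / 0.02500 = 0.1558 mol/L
Dilution factor = 250.0 / 9.970 = 25.08
[CH3COOH]_stock = 0.1558 × 25.08 = 3.906 mol/L

3.906 M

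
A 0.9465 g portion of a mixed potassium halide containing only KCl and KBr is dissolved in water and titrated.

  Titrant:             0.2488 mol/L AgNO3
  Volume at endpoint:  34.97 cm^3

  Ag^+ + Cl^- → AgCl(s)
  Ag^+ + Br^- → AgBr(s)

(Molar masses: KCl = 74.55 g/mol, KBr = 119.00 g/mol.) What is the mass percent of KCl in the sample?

15.75 %

n(AgNO3) = 0.03497 × 0.2488 = 8.701 × 10^-3 mol
Let x = n(KCl), y = n(KBr).
Titrant: 1x + 1y = 8.701 × 10^-3;  mass: 74.55x + 119.00y = 0.9465
Solving, x = 1.999 × 10^-3 mol, y = 6.701 × 10^-3 mol
mass of KCl = 1.999 × 10^-3 × 74.55 = 0.1490 g
% KCl = 0.1490 / 0.9465 × 100 = 15.75 %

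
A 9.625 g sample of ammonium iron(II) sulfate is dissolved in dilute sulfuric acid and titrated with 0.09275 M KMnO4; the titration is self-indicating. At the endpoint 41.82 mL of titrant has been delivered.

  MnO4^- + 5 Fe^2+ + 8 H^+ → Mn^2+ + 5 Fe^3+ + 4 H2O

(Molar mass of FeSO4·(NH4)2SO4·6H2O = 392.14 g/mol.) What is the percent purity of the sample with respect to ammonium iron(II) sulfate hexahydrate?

79.01 %

n(KMnO4) = 0.04182 L × 0.09275 mol/L = 3.879 × 10^-3 mol
From the 5:1 ratio, n(FeSO4·(NH4)2SO4·6H2O) = 5/1 × 3.879 × 10^-3 = 0.01939 mol
mass of FeSO4·(NH4)2SO4·6H2O = 0.01939 × 392.14 g/mol = 7.605 g
% FeSO4·(NH4)2SO4·6H2O = 7.605 / 9.625 × 100 = 79.01 %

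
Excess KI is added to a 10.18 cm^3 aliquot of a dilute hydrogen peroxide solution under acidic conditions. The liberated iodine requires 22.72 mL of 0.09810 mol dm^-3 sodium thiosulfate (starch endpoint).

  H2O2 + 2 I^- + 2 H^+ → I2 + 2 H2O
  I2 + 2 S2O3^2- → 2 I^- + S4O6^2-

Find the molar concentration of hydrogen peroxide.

0.1095 mol/L

n(S2O3^2-) = 0.02272 × 0.09810 = 2.229 × 10^-3 mol
n(I2) = n(S2O3^2-)/2 = 1.114 × 10^-3 mol
n(H2O2) in the aliquot = 1.114 × 10^-3 mol (1:1 ratio)
[H2O2] = 1.114 × 10^-3 / 0.01018 = 0.1095 mol/L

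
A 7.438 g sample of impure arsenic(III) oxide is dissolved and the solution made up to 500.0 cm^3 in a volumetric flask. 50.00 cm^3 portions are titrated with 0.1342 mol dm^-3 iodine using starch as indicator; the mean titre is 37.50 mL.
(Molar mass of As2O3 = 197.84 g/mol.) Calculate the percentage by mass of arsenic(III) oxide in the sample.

As2O3 + 2 I2 + 2 H2O → As2O5 + 4 HI
n(I2) per titration = 0.03750 × 0.1342 = 5.033 × 10^-3 mol
From the 1:2 ratio, n(As2O3) in each aliquot = 1/2 × 5.033 × 10^-3 = 2.516 × 10^-3 mol
n(As2O3) in the whole flask = 2.516 × 10^-3 × 500.0/50.00 = 0.02516 mol
mass of As2O3 = 0.02516 × 197.84 = 4.978 g
% As2O3 = 4.978 / 7.438 × 100 = 66.93 %

66.93 %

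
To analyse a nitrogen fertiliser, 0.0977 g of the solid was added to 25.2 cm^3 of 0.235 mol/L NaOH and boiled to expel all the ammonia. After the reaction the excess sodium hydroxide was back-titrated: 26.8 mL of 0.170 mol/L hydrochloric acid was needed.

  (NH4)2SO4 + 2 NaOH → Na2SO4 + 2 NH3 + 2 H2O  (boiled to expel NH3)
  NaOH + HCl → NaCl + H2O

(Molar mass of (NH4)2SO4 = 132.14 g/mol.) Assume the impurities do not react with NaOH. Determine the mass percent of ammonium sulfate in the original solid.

n(NaOH) added = 0.0252 × 0.235 = 5.92 × 10^-3 mol
n(HCl) used in back-titration = 0.0268 × 0.170 = 4.56 × 10^-3 mol
n(NaOH) left over = 4.56 × 10^-3 mol (1:1 ratio)
n(NaOH) consumed by analyte = 5.92 × 10^-3 − 4.56 × 10^-3 = 1.37 × 10^-3 mol
From the 1:2 ratio, n((NH4)2SO4) = 1/2 × 1.37 × 10^-3 = 6.83 × 10^-4 mol
mass of (NH4)2SO4 = 6.83 × 10^-4 × 132.14 = 0.0903 g
% (NH4)2SO4 = 0.0903 / 0.0977 × 100 = 92.4 %

92.4 %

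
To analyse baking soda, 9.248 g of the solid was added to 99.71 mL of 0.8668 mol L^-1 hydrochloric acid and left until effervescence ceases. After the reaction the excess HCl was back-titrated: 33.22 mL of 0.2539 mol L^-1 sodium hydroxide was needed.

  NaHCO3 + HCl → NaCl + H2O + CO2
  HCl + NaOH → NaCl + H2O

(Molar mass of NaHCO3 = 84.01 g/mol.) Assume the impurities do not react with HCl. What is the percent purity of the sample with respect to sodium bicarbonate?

n(HCl) added = 0.09971 × 0.8668 = 0.08643 mol
n(NaOH) used in back-titration = 0.03322 × 0.2539 = 8.435 × 10^-3 mol
n(HCl) left over = 8.435 × 10^-3 mol (1:1 ratio)
n(HCl) consumed by analyte = 0.08643 − 8.435 × 10^-3 = 0.07799 mol
n(NaHCO3) = 0.07799 mol (1:1 ratio)
mass of NaHCO3 = 0.07799 × 84.01 = 6.552 g
% NaHCO3 = 6.552 / 9.248 × 100 = 70.85 %

70.85 %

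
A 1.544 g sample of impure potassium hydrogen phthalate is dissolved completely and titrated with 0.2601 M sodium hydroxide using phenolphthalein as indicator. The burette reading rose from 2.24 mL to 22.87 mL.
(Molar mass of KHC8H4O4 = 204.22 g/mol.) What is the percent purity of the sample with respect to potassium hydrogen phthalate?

70.97 %

KHC8H4O4 + NaOH → KNaC8H4O4 + H2O
n(NaOH) = 0.02063 L × 0.2601 mol/L = 5.366 × 10^-3 mol
n(KHC8H4O4) = 5.366 × 10^-3 mol (1:1 ratio)
mass of KHC8H4O4 = 5.366 × 10^-3 × 204.22 g/mol = 1.096 g
% KHC8H4O4 = 1.096 / 1.544 × 100 = 70.97 %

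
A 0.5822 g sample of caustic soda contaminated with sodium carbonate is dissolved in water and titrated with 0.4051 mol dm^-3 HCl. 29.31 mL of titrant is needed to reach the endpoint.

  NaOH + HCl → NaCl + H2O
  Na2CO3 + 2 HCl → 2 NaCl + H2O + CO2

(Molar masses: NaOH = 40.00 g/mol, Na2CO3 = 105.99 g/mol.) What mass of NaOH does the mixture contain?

0.1448 g

n(HCl) = 0.02931 × 0.4051 = 0.01187 mol
Let x = n(NaOH), y = n(Na2CO3).
Titrant: 1x + 2y = 0.01187;  mass: 40.00x + 105.99y = 0.5822
Solving, x = 3.619 × 10^-3 mol, y = 4.127 × 10^-3 mol
mass of NaOH = 3.619 × 10^-3 × 40.00 = 0.1448 g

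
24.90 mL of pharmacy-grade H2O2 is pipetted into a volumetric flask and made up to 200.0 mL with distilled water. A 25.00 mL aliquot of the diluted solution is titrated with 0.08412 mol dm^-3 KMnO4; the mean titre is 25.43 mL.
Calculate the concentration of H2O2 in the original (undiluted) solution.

1.718 mol/L

2 MnO4^- + 5 H2O2 + 6 H^+ → 2 Mn^2+ + 5 O2 + 8 H2O
n(KMnO4) = 0.02543 × 0.08412 = 2.139 × 10^-3 mol
From the 5:2 ratio, n(H2O2) in the aliquot = 5/2 × 2.139 × 10^-3 = 5.348 × 10^-3 mol
[H2O2]_dilute = 5.348 × 10^-3 / 0.02500 = 0.2139 mol/L
Dilution factor = 200.0 / 24.90 = 8.032
[H2O2]_stock = 0.2139 × 8.032 = 1.718 mol/L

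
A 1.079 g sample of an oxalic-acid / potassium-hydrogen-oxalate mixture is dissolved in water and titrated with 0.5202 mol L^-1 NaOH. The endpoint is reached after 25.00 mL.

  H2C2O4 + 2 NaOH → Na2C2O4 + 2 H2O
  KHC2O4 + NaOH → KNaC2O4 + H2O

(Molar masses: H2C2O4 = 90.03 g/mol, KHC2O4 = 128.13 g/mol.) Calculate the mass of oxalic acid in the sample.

n(NaOH) = 0.02500 × 0.5202 = 0.01300 mol
Let x = n(H2C2O4), y = n(KHC2O4).
Titrant: 2x + 1y = 0.01300;  mass: 90.03x + 128.13y = 1.079
Solving, x = 3.533 × 10^-3 mol, y = 5.939 × 10^-3 mol
mass of H2C2O4 = 3.533 × 10^-3 × 90.03 = 0.3181 g

0.3181 g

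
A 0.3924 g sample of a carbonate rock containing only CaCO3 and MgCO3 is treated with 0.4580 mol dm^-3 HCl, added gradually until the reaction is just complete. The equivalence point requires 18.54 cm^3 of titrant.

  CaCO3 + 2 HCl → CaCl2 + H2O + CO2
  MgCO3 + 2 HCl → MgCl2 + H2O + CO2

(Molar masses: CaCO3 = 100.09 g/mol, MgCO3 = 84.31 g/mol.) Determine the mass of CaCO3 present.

0.2185 g

n(HCl) = 0.01854 × 0.4580 = 8.491 × 10^-3 mol
Let x = n(CaCO3), y = n(MgCO3).
Titrant: 2x + 2y = 8.491 × 10^-3;  mass: 100.09x + 84.31y = 0.3924
Solving, x = 2.183 × 10^-3 mol, y = 2.063 × 10^-3 mol
mass of CaCO3 = 2.183 × 10^-3 × 100.09 = 0.2185 g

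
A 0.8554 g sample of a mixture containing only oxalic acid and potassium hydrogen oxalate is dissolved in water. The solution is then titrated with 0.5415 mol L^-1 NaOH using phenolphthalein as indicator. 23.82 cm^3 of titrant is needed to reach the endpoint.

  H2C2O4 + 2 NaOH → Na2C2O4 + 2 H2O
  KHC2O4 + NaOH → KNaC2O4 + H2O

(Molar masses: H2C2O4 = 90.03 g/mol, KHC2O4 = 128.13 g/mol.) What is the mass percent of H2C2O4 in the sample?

50.48 %

n(NaOH) = 0.02382 × 0.5415 = 0.01290 mol
Let x = n(H2C2O4), y = n(KHC2O4).
Titrant: 2x + 1y = 0.01290;  mass: 90.03x + 128.13y = 0.8554
Solving, x = 4.796 × 10^-3 mol, y = 3.306 × 10^-3 mol
mass of H2C2O4 = 4.796 × 10^-3 × 90.03 = 0.4318 g
% H2C2O4 = 0.4318 / 0.8554 × 100 = 50.48 %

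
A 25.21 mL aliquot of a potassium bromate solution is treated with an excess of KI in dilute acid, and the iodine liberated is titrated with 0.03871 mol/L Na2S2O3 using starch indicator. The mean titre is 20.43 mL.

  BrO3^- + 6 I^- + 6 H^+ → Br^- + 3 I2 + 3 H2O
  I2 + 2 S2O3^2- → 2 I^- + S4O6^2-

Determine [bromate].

0.005228 mol/L

n(S2O3^2-) = 0.02043 × 0.03871 = 7.908 × 10^-4 mol
n(I2) = n(S2O3^2-)/2 = 3.954 × 10^-4 mol
From the 1:3 ratio, n(BrO3^-) in the aliquot = 1/3 × 3.954 × 10^-4 = 1.318 × 10^-4 mol
[BrO3^-] = 1.318 × 10^-4 / 0.02521 = 0.005228 mol/L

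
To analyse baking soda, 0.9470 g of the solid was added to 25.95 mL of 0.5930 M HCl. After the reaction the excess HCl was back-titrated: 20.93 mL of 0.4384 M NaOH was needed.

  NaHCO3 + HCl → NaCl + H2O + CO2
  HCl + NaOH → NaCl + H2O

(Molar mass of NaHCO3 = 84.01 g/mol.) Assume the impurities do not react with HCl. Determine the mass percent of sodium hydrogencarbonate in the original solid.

n(HCl) added = 0.02595 × 0.5930 = 0.01539 mol
n(NaOH) used in back-titration = 0.02093 × 0.4384 = 9.176 × 10^-3 mol
n(HCl) left over = 9.176 × 10^-3 mol (1:1 ratio)
n(HCl) consumed by analyte = 0.01539 − 9.176 × 10^-3 = 6.213 × 10^-3 mol
n(NaHCO3) = 6.213 × 10^-3 mol (1:1 ratio)
mass of NaHCO3 = 6.213 × 10^-3 × 84.01 = 0.5219 g
% NaHCO3 = 0.5219 / 0.9470 × 100 = 55.11 %

55.11 %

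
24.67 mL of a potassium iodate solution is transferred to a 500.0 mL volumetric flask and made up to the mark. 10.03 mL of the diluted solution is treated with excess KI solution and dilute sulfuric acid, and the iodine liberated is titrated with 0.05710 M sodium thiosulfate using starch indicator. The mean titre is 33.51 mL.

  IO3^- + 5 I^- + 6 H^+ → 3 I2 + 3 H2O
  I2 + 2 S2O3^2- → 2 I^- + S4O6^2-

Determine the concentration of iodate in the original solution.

0.6444 M

n(S2O3^2-) = 0.03351 × 0.05710 = 1.913 × 10^-3 mol
n(I2) = n(S2O3^2-)/2 = 9.567 × 10^-4 mol
From the 1:3 ratio, n(IO3^-) in the aliquot = 1/3 × 9.567 × 10^-4 = 3.189 × 10^-4 mol
[IO3^-]_dilute = 3.189 × 10^-4 / 0.01003 = 0.03179 mol/L
[IO3^-]_original = 0.03179 × 500.0/24.67 = 0.6444 mol/L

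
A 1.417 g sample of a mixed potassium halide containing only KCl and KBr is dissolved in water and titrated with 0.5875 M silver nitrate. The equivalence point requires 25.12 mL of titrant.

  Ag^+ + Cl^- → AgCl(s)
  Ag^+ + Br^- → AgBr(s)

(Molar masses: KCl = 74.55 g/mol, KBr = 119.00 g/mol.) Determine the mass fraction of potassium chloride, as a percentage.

n(AgNO3) = 0.02512 × 0.5875 = 0.01476 mol
Let x = n(KCl), y = n(KBr).
Titrant: 1x + 1y = 0.01476;  mass: 74.55x + 119.00y = 1.417
Solving, x = 7.631 × 10^-3 mol, y = 7.127 × 10^-3 mol
mass of KCl = 7.631 × 10^-3 × 74.55 = 0.5689 g
% KCl = 0.5689 / 1.417 × 100 = 40.15 %

40.15 %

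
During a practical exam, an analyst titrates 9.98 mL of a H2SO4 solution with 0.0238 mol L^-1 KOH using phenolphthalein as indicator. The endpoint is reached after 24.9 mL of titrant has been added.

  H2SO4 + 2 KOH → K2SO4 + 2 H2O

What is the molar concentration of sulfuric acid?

n(KOH) = 0.0249 L × 0.0238 mol/L = 5.93 × 10^-4 mol
From the 1:2 mole ratio, n(H2SO4) = 1/2 × 5.93 × 10^-4 = 2.96 × 10^-4 mol
[H2SO4] = 2.96 × 10^-4 mol / 0.00998 L = 0.0297 mol/L

0.0297 mol/L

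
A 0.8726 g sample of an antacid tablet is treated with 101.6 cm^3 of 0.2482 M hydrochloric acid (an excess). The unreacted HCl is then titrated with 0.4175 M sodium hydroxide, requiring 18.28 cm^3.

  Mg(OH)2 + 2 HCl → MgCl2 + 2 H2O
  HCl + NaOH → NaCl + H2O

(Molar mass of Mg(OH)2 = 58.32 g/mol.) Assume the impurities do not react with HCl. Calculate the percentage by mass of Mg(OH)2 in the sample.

n(HCl) added = 0.1016 × 0.2482 = 0.02522 mol
n(NaOH) used in back-titration = 0.01828 × 0.4175 = 7.632 × 10^-3 mol
n(HCl) left over = 7.632 × 10^-3 mol (1:1 ratio)
n(HCl) consumed by analyte = 0.02522 − 7.632 × 10^-3 = 0.01759 mol
From the 1:2 ratio, n(Mg(OH)2) = 1/2 × 0.01759 = 8.793 × 10^-3 mol
mass of Mg(OH)2 = 8.793 × 10^-3 × 58.32 = 0.5128 g
% Mg(OH)2 = 0.5128 / 0.8726 × 100 = 58.77 %

58.77 %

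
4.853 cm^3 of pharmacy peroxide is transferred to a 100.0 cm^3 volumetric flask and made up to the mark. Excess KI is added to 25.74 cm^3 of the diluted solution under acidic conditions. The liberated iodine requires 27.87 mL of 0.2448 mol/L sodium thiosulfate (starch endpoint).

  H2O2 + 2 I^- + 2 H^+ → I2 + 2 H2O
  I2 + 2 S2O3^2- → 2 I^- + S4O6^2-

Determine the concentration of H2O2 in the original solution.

n(S2O3^2-) = 0.02787 × 0.2448 = 6.823 × 10^-3 mol
n(I2) = n(S2O3^2-)/2 = 3.411 × 10^-3 mol
n(H2O2) in the aliquot = 3.411 × 10^-3 mol (1:1 ratio)
[H2O2]_dilute = 3.411 × 10^-3 / 0.02574 = 0.1325 mol/L
[H2O2]_original = 0.1325 × 100.0/4.853 = 2.731 mol/L

2.731 mol/L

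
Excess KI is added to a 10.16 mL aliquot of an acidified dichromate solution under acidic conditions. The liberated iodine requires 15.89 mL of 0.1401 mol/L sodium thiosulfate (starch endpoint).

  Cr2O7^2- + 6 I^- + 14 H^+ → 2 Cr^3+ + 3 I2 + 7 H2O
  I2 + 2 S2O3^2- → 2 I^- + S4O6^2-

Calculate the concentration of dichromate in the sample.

n(S2O3^2-) = 0.01589 × 0.1401 = 2.226 × 10^-3 mol
n(I2) = n(S2O3^2-)/2 = 1.113 × 10^-3 mol
From the 1:3 ratio, n(Cr2O7^2-) in the aliquot = 1/3 × 1.113 × 10^-3 = 3.710 × 10^-4 mol
[Cr2O7^2-] = 3.710 × 10^-4 / 0.01016 = 0.03652 mol/L

0.03652 mol/L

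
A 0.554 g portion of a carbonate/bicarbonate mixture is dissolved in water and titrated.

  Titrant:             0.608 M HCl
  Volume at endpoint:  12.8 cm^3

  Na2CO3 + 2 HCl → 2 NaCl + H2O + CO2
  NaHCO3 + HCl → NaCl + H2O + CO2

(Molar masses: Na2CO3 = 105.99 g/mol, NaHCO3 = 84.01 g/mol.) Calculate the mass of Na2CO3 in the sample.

0.171 g

n(HCl) = 0.0128 × 0.608 = 7.78 × 10^-3 mol
Let x = n(Na2CO3), y = n(NaHCO3).
Titrant: 2x + 1y = 7.78 × 10^-3;  mass: 105.99x + 84.01y = 0.554
Solving, x = 1.61 × 10^-3 mol, y = 4.56 × 10^-3 mol
mass of Na2CO3 = 1.61 × 10^-3 × 105.99 = 0.171 g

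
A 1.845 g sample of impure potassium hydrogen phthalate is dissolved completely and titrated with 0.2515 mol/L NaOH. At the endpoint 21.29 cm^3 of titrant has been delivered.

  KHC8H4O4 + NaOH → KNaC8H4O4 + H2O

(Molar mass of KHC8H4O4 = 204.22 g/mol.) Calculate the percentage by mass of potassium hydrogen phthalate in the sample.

59.27 %

n(NaOH) = 0.02129 L × 0.2515 mol/L = 5.354 × 10^-3 mol
n(KHC8H4O4) = 5.354 × 10^-3 mol (1:1 ratio)
mass of KHC8H4O4 = 5.354 × 10^-3 × 204.22 g/mol = 1.093 g
% KHC8H4O4 = 1.093 / 1.845 × 100 = 59.27 %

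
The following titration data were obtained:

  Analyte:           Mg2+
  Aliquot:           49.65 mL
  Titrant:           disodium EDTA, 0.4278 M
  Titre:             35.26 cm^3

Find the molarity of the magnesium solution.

0.3038 M

Mg^2+ + EDTA^4- → [Mg(EDTA)]^2-
n(EDTA) = 0.03526 L × 0.4278 mol/L = 0.01508 mol
n(Mg2+) = 0.01508 mol (1:1 mole ratio)
[Mg2+] = 0.01508 mol / 0.04965 L = 0.3038 mol/L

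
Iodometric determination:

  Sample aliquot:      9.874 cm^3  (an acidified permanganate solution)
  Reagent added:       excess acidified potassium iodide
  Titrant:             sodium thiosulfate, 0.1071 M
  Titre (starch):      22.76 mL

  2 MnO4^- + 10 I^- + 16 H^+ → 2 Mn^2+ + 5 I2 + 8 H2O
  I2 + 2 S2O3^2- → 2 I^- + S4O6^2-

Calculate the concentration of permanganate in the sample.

0.04937 M

n(S2O3^2-) = 0.02276 × 0.1071 = 2.438 × 10^-3 mol
n(I2) = n(S2O3^2-)/2 = 1.219 × 10^-3 mol
From the 2:5 ratio, n(MnO4^-) in the aliquot = 2/5 × 1.219 × 10^-3 = 4.875 × 10^-4 mol
[MnO4^-] = 4.875 × 10^-4 / 0.009874 = 0.04937 mol/L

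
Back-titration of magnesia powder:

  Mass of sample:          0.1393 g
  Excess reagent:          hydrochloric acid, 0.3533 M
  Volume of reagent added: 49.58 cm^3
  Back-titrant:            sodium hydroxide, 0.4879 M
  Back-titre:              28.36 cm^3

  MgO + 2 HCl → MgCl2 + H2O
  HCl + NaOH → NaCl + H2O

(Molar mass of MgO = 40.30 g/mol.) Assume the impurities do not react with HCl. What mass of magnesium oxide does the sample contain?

0.07415 g

n(HCl) added = 0.04958 × 0.3533 = 0.01752 mol
n(NaOH) used in back-titration = 0.02836 × 0.4879 = 0.01384 mol
n(HCl) left over = 0.01384 mol (1:1 ratio)
n(HCl) consumed by analyte = 0.01752 − 0.01384 = 3.680 × 10^-3 mol
From the 1:2 ratio, n(MgO) = 1/2 × 3.680 × 10^-3 = 1.840 × 10^-3 mol
mass of MgO = 1.840 × 10^-3 × 40.30 = 0.07415 g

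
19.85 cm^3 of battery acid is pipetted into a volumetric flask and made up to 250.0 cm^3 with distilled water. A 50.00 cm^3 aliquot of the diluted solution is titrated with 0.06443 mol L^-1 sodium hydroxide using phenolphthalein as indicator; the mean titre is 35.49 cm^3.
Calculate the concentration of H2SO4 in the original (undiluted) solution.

0.2880 mol/L

H2SO4 + 2 NaOH → Na2SO4 + 2 H2O
n(NaOH) = 0.03549 × 0.06443 = 2.287 × 10^-3 mol
From the 1:2 ratio, n(H2SO4) in the aliquot = 1/2 × 2.287 × 10^-3 = 1.143 × 10^-3 mol
[H2SO4]_dilute = 1.143 × 10^-3 / 0.05000 = 0.02287 mol/L
Dilution factor = 250.0 / 19.85 = 12.59
[H2SO4]_stock = 0.02287 × 12.59 = 0.2880 mol/L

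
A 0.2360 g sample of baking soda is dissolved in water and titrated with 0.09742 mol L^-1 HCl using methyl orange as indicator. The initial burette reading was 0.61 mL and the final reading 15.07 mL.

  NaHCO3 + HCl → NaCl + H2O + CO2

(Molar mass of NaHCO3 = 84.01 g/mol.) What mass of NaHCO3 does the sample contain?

n(HCl) = 0.01446 L × 0.09742 mol/L = 1.409 × 10^-3 mol
n(NaHCO3) = 1.409 × 10^-3 mol (1:1 ratio)
mass of NaHCO3 = 1.409 × 10^-3 × 84.01 g/mol = 0.1183 g

0.1183 g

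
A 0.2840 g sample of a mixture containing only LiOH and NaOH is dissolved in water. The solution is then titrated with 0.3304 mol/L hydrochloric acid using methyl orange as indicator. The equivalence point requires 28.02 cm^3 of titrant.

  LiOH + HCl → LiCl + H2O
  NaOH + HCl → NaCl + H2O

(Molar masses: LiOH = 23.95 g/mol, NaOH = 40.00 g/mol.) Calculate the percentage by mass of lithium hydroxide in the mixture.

45.35 %

n(HCl) = 0.02802 × 0.3304 = 9.258 × 10^-3 mol
Let x = n(LiOH), y = n(NaOH).
Titrant: 1x + 1y = 9.258 × 10^-3;  mass: 23.95x + 40.00y = 0.2840
Solving, x = 5.378 × 10^-3 mol, y = 3.880 × 10^-3 mol
mass of LiOH = 5.378 × 10^-3 × 23.95 = 0.1288 g
% LiOH = 0.1288 / 0.2840 × 100 = 45.35 %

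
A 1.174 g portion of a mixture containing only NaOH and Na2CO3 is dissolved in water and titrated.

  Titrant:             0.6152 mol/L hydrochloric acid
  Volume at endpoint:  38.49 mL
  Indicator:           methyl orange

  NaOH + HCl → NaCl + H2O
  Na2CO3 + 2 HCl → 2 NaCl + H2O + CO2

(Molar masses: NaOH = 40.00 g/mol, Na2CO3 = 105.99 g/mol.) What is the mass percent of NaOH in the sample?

21.20 %

n(HCl) = 0.03849 × 0.6152 = 0.02368 mol
Let x = n(NaOH), y = n(Na2CO3).
Titrant: 1x + 2y = 0.02368;  mass: 40.00x + 105.99y = 1.174
Solving, x = 6.223 × 10^-3 mol, y = 8.728 × 10^-3 mol
mass of NaOH = 6.223 × 10^-3 × 40.00 = 0.2489 g
% NaOH = 0.2489 / 1.174 × 100 = 21.20 %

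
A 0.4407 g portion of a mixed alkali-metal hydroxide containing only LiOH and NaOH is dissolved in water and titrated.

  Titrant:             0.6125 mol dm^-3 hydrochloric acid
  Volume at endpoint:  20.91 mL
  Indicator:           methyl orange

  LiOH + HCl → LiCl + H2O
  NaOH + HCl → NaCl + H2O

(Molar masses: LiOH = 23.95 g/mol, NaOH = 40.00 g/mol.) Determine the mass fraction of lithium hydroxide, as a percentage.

24.24 %

n(HCl) = 0.02091 × 0.6125 = 0.01281 mol
Let x = n(LiOH), y = n(NaOH).
Titrant: 1x + 1y = 0.01281;  mass: 23.95x + 40.00y = 0.4407
Solving, x = 4.461 × 10^-3 mol, y = 8.347 × 10^-3 mol
mass of LiOH = 4.461 × 10^-3 × 23.95 = 0.1068 g
% LiOH = 0.1068 / 0.4407 × 100 = 24.24 %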